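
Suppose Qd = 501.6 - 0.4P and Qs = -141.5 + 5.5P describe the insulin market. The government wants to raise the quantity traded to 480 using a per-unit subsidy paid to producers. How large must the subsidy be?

At Q = 480, invert demand for the buyer price: Pb = (501.6 − 480)/0.4 = 54; invert supply for the seller price: Ps = (480 − (-141.5))/5.5 = 113.
The subsidy must fill the gap: s = Ps − Pb = 113 − 54 = 59.

Required subsidy s = 59 per unit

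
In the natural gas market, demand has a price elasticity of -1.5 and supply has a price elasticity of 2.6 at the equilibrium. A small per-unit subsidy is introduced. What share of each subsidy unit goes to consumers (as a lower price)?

Consumer share = 26/41

For a small subsidy around the equilibrium, the benefit split depends on the relative slopes, which at a point are proportional to the elasticities.
Buyer share = εs/(εs + |εd|) = 2.6/(2.6 + 1.5) = 26/41; seller share = |εd|/(εs + |εd|) = 15/41.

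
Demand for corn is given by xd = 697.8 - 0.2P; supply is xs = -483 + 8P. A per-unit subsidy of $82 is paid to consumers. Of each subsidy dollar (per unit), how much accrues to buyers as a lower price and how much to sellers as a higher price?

Pre-subsidy: 697.8 - 0.2P = -483 + 8P gives P* = 144, x* = 669.
With the rebate, buyers effectively pay Pb = Ps − 82, where Ps is the price sellers receive.
Demand in terms of Ps becomes xd = 697.8 − 0.2(Ps − 82) = 714.2 - 0.2Ps. Setting this equal to supply: 714.2 - 0.2Ps = -483 + 8Ps, so Ps = 146.
Buyers pay Pb = 146 − 82 = 64; x' = -483 + 8·146 = 685.
Buyers' price falls by P* − Pb = 144 − 64 = 80; sellers' price rises by Ps − P* = 146 − 144 = 2.

Buyers gain $80 per unit; sellers gain $2 per unit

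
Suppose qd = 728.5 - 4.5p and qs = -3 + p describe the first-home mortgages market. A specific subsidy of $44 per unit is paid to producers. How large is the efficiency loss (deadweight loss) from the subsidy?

Pre-subsidy: 728.5 - 4.5p = -3 + p gives p* = 133, q* = 130.
With the subsidy, sellers receive ps = pb + 44 for each unit, where pb is the price buyers pay.
Supply in terms of pb becomes qs = -3 + 1(pb + 44) = 41 + pb. Setting this equal to demand: 728.5 - 4.5pb = 41 + pb, so pb = 125.
Sellers receive ps = 125 + 44 = 169; q' = 728.5 − 4.5·125 = 166.
The subsidy expands output by 166 − 130 = 36 past the efficient level; on those units the gap between marginal cost and willingness to pay runs from 0 up to 44.
DWL = ½ × 44 × 36 = 792.

Deadweight loss = $792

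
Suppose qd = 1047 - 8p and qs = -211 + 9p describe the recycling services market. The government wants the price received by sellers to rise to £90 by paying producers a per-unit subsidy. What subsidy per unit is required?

Required subsidy s = £34 per unit

At a seller price of 90, quantity supplied is -211 + 9·90 = 599.
Buyers absorb 599 only when they pay pb with 1047 − 8·pb = 599, i.e. pb = 56.
s = ps − pb = 90 − 56 = 34.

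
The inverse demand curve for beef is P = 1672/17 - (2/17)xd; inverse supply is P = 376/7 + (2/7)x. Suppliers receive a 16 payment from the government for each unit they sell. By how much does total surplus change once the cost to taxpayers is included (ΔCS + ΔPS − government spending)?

Pre-subsidy: 1672/17 - (2/17)x = 376/7 + (2/7)x gives x* = 332/3 and P* = 256/3.
With the subsidy, sellers receive Ps = Pb + 16 for each unit, where Pb is the price buyers pay.
On the curves, Pb = 1672/17 - (2/17)x and Ps = 376/7 + (2/7)x; the wedge Ps − Pb = 16 gives 376/7 + (2/7)x − (1672/17 - (2/17)x) = 16, so x' = 451/3.
Then Pb = 1672/17 − (2/17)·(451/3) = 242/3 and Ps = 376/7 + (2/7)·(451/3) = 290/3.
ΔCS = ½(332/3 + 451/3)(256/3 − 242/3) = 609; ΔPS = ½(332/3 + 451/3)(290/3 − 256/3) = 1479.
Government spending = 16 × 451/3 = 7216/3.
Net change = 609 + 1479 − 7216/3 = -952/3. The loss equals the DWL triangle ½·16·119/3.

Net change in total surplus = -952/3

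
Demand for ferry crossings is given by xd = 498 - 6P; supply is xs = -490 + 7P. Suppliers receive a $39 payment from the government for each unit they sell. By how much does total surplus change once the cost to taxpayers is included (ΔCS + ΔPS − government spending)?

Pre-subsidy: 498 - 6P = -490 + 7P gives P* = 76, x* = 42.
With the subsidy, sellers receive Ps = Pb + 39 for each unit, where Pb is the price buyers pay.
Supply in terms of Pb becomes xs = -490 + 7(Pb + 39) = -217 + 7Pb. Setting this equal to demand: 498 - 6Pb = -217 + 7Pb, so Pb = 55.
Sellers receive Ps = 55 + 39 = 94; x' = 498 − 6·55 = 168.
ΔCS = ½(42 + 168)(76 − 55) = 2205; ΔPS = ½(42 + 168)(94 − 76) = 1890.
Government spending = 39 × 168 = 6552.
Net change = 2205 + 1890 − 6552 = -2457. The loss equals the DWL triangle ½·39·126.

Net change in total surplus = -$2457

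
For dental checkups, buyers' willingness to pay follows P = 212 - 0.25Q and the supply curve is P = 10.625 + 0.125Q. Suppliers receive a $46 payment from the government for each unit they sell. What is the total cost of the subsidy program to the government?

Pre-subsidy: 212 - 0.25Q = 10.625 + 0.125Q gives Q* = 537 and P* = 77.75.
With the subsidy, sellers receive Ps = Pb + 46 for each unit, where Pb is the price buyers pay.
On the curves, Pb = 212 - 0.25Q and Ps = 10.625 + 0.125Q; the wedge Ps − Pb = 46 gives 10.625 + 0.125Q − (212 - 0.25Q) = 46, so Q' = 1979/3.
Then Pb = 212 − 0.25·(1979/3) = 565/12 and Ps = 10.625 + 0.125·(1979/3) = 1117/12.
Government outlay = subsidy × quantity = 46 × 1979/3 = 91034/3.

Government cost = 91034/3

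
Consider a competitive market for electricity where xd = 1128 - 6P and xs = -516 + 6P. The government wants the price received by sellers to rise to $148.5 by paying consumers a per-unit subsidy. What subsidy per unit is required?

At a seller price of 148.5, quantity supplied is -516 + 6·148.5 = 375.
Buyers absorb 375 only when they pay Pb with 1128 − 6·Pb = 375, i.e. Pb = 125.5.
s = Ps − Pb = 148.5 − 125.5 = 23.

Required subsidy s = $23 per unit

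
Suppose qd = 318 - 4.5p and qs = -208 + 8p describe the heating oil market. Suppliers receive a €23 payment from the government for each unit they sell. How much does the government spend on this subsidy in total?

Pre-subsidy: 318 - 4.5p = -208 + 8p gives p* = 42.08, q* = 128.64.
With the subsidy, sellers receive ps = pb + 23 for each unit, where pb is the price buyers pay.
Supply in terms of pb becomes qs = -208 + 8(pb + 23) = -24 + 8pb. Setting this equal to demand: 318 - 4.5pb = -24 + 8pb, so pb = 27.36.
Sellers receive ps = 27.36 + 23 = 50.36; q' = 318 − 4.5·27.36 = 194.88.
Government outlay = subsidy × quantity = 23 × 194.88 = 4482.24.

Government cost = €4482.24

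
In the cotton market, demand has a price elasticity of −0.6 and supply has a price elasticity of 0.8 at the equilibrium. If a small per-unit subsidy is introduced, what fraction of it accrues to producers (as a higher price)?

Producer share = 3/7

For a small subsidy around the equilibrium, the benefit split depends on the relative slopes, which at a point are proportional to the elasticities.
Buyer share = εs/(εs + |εd|) = 0.8/(0.8 + 0.6) = 4/7; seller share = |εd|/(εs + |εd|) = 3/7.
So producers capture 3/7 of the subsidy.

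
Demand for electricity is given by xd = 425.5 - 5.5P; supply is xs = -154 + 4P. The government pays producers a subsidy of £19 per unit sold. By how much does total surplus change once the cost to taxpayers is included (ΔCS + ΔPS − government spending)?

Pre-subsidy: 425.5 - 5.5P = -154 + 4P gives P* = 61, x* = 90.
With the subsidy, sellers receive Ps = Pb + 19 for each unit, where Pb is the price buyers pay.
Supply in terms of Pb becomes xs = -154 + 4(Pb + 19) = -78 + 4Pb. Setting this equal to demand: 425.5 - 5.5Pb = -78 + 4Pb, so Pb = 53.
Sellers receive Ps = 53 + 19 = 72; x' = 425.5 − 5.5·53 = 134.
ΔCS = ½(90 + 134)(61 − 53) = 896; ΔPS = ½(90 + 134)(72 − 61) = 1232.
Government spending = 19 × 134 = 2546.
Net change = 896 + 1232 − 2546 = -418. The loss equals the DWL triangle ½·19·44.

Net change in total surplus = -£418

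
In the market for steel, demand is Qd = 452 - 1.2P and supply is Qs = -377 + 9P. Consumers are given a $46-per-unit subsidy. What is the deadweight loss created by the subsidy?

Pre-subsidy: 452 - 1.2P = -377 + 9P gives P* = 4145/51, Q* = 6026/17.
With the rebate, buyers effectively pay Pb = Ps − 46, where Ps is the price sellers receive.
Demand in terms of Ps becomes Qd = 452 − 1.2(Ps − 46) = 507.2 - 1.2Ps. Setting this equal to supply: 507.2 - 1.2Ps = -377 + 9Ps, so Ps = 4421/51.
Buyers pay Pb = 4421/51 − 46 = 2075/51; Q' = -377 + 9·(4421/51) = 6854/17.
The subsidy expands output by 6854/17 − 6026/17 = 828/17 past the efficient level; on those units the gap between marginal cost and willingness to pay runs from 0 up to 46.
DWL = ½ × 46 × 828/17 = 19044/17.

Deadweight loss = 19044/17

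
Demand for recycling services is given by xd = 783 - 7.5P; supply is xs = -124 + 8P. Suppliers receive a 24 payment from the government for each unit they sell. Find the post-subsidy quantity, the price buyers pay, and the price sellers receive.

x' = 13548/31; buyers pay 1430/31; sellers receive 2174/31

Pre-subsidy: 783 - 7.5P = -124 + 8P gives P* = 1814/31, x* = 10668/31.
With the subsidy, sellers receive Ps = Pb + 24 for each unit, where Pb is the price buyers pay.
Supply in terms of Pb becomes xs = -124 + 8(Pb + 24) = 68 + 8Pb. Setting this equal to demand: 783 - 7.5Pb = 68 + 8Pb, so Pb = 1430/31.
Sellers receive Ps = 1430/31 + 24 = 2174/31; x' = 783 − 7.5·(1430/31) = 13548/31.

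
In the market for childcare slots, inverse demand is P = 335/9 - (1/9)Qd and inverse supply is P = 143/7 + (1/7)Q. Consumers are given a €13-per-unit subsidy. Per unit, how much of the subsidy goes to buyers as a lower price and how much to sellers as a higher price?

Buyers gain €5.6875 per unit; sellers gain €7.3125 per unit

Pre-subsidy: 335/9 - (1/9)Q = 143/7 + (1/7)Q gives Q* = 66.125 and P* = 29.875.
With the rebate, buyers effectively pay Pb = Ps − 13, where Ps is the price sellers receive.
On the curves, Pb = 335/9 - (1/9)Q and Ps = 143/7 + (1/7)Q; the wedge Ps − Pb = 13 gives 143/7 + (1/7)Q − (335/9 - (1/9)Q) = 13, so Q' = 117.3125.
Then Pb = 335/9 − (1/9)·117.3125 = 24.1875 and Ps = 143/7 + (1/7)·117.3125 = 37.1875.
Buyers' price falls by P* − Pb = 29.875 − 24.1875 = 5.6875; sellers' price rises by Ps − P* = 37.1875 − 29.875 = 7.3125.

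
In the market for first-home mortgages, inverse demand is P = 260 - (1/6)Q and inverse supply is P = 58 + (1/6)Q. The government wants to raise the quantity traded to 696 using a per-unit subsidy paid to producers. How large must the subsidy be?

At Q = 696, from the demand curve buyers pay Pb = 260 − (1/6)·696 = 144; from the supply curve sellers need Ps = 58 + (1/6)·696 = 174.
The subsidy must fill the gap: s = Ps − Pb = 174 − 144 = 30.

Required subsidy s = 30 per unit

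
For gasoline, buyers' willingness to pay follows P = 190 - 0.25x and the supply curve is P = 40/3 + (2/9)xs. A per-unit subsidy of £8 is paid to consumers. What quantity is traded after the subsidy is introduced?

Pre-subsidy: 190 - 0.25x = 40/3 + (2/9)x gives x* = 6360/17 and P* = 1640/17.
With the rebate, buyers effectively pay Pb = Ps − 8, where Ps is the price sellers receive.
On the curves, Pb = 190 - 0.25x and Ps = 40/3 + (2/9)x; the wedge Ps − Pb = 8 gives 40/3 + (2/9)x − (190 - 0.25x) = 8, so x' = 6648/17.
Then Pb = 190 − 0.25·(6648/17) = 1568/17 and Ps = 40/3 + (2/9)·(6648/17) = 1704/17.

x' = 6648/17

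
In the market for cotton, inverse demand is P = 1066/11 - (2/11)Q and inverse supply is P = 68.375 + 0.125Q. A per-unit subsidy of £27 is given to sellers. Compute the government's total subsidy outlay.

Government cost = £4887

Pre-subsidy: 1066/11 - (2/11)Q = 68.375 + 0.125Q gives Q* = 93 and P* = 80.
With the subsidy, sellers receive Ps = Pb + 27 for each unit, where Pb is the price buyers pay.
On the curves, Pb = 1066/11 - (2/11)Q and Ps = 68.375 + 0.125Q; the wedge Ps − Pb = 27 gives 68.375 + 0.125Q − (1066/11 - (2/11)Q) = 27, so Q' = 181.
Then Pb = 1066/11 − (2/11)·181 = 64 and Ps = 68.375 + 0.125·181 = 91.
Government outlay = subsidy × quantity = 27 × 181 = 4887.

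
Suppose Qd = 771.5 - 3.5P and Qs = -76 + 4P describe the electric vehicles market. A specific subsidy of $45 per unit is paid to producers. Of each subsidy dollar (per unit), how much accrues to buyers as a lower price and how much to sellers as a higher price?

Pre-subsidy: 771.5 - 3.5P = -76 + 4P gives P* = 113, Q* = 376.
With the subsidy, sellers receive Ps = Pb + 45 for each unit, where Pb is the price buyers pay.
Supply in terms of Pb becomes Qs = -76 + 4(Pb + 45) = 104 + 4Pb. Setting this equal to demand: 771.5 - 3.5Pb = 104 + 4Pb, so Pb = 89.
Sellers receive Ps = 89 + 45 = 134; Q' = 771.5 − 3.5·89 = 460.
Buyers' price falls by P* − Pb = 113 − 89 = 24; sellers' price rises by Ps − P* = 134 − 113 = 21.

Buyers gain $24 per unit; sellers gain $21 per unit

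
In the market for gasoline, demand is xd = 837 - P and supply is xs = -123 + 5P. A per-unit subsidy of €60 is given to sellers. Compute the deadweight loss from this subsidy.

Pre-subsidy: 837 - P = -123 + 5P gives P* = 160, x* = 677.
With the subsidy, sellers receive Ps = Pb + 60 for each unit, where Pb is the price buyers pay.
Supply in terms of Pb becomes xs = -123 + 5(Pb + 60) = 177 + 5Pb. Setting this equal to demand: 837 - Pb = 177 + 5Pb, so Pb = 110.
Sellers receive Ps = 110 + 60 = 170; x' = 837 − 1·110 = 727.
The subsidy expands output by 727 − 677 = 50 past the efficient level; on those units the gap between marginal cost and willingness to pay runs from 0 up to 60.
DWL = ½ × 60 × 50 = 1500.

Deadweight loss = €1500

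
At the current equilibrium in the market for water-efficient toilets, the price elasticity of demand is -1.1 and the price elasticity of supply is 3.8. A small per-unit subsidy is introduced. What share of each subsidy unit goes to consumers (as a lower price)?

For a small subsidy around the equilibrium, the benefit split depends on the relative slopes, which at a point are proportional to the elasticities.
Buyer share = εs/(εs + |εd|) = 3.8/(3.8 + 1.1) = 38/49; seller share = |εd|/(εs + |εd|) = 11/49.

Consumer share = 38/49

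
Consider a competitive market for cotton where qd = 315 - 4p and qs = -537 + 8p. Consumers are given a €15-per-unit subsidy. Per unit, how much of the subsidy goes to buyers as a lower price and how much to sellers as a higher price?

Pre-subsidy: 315 - 4p = -537 + 8p gives p* = 71, q* = 31.
With the rebate, buyers effectively pay pb = ps − 15, where ps is the price sellers receive.
Demand in terms of ps becomes qd = 315 − 4(ps − 15) = 375 - 4ps. Setting this equal to supply: 375 - 4ps = -537 + 8ps, so ps = 76.
Buyers pay pb = 76 − 15 = 61; q' = -537 + 8·76 = 71.
Buyers' price falls by p* − pb = 71 − 61 = 10; sellers' price rises by ps − p* = 76 − 71 = 5.

Buyers gain €10 per unit; sellers gain €5 per unit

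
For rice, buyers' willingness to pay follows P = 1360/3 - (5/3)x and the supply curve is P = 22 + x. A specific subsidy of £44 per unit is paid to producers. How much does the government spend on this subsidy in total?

Government cost = £7843

Pre-subsidy: 1360/3 - (5/3)x = 22 + x gives x* = 161.75 and P* = 183.75.
With the subsidy, sellers receive Ps = Pb + 44 for each unit, where Pb is the price buyers pay.
On the curves, Pb = 1360/3 - (5/3)x and Ps = 22 + x; the wedge Ps − Pb = 44 gives 22 + x − (1360/3 - (5/3)x) = 44, so x' = 178.25.
Then Pb = 1360/3 − (5/3)·178.25 = 156.25 and Ps = 22 + 1·178.25 = 200.25.
Government outlay = subsidy × quantity = 44 × 178.25 = 7843.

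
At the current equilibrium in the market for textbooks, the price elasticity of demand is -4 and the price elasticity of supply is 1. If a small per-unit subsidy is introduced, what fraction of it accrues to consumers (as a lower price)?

Consumer share = 0.2

For a small subsidy around the equilibrium, the benefit split depends on the relative slopes, which at a point are proportional to the elasticities.
Buyer share = εs/(εs + |εd|) = 1/(1 + 4) = 0.2; seller share = |εd|/(εs + |εd|) = 0.8.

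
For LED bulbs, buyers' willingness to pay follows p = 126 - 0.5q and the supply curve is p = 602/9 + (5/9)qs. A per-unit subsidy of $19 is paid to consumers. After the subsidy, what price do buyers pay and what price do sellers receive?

Pre-subsidy: 126 - 0.5q = 602/9 + (5/9)q gives q* = 56 and p* = 98.
With the rebate, buyers effectively pay pb = ps − 19, where ps is the price sellers receive.
On the curves, pb = 126 - 0.5q and ps = 602/9 + (5/9)q; the wedge ps − pb = 19 gives 602/9 + (5/9)q − (126 - 0.5q) = 19, so q' = 74.
Then pb = 126 − 0.5·74 = 89 and ps = 602/9 + (5/9)·74 = 108.

Buyers pay $89; sellers receive $108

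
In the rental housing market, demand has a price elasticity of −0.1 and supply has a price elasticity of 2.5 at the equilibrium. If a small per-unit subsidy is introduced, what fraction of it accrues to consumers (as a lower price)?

For a small subsidy around the equilibrium, the benefit split depends on the relative slopes, which at a point are proportional to the elasticities.
Buyer share = εs/(εs + |εd|) = 2.5/(2.5 + 0.1) = 25/26; seller share = |εd|/(εs + |εd|) = 1/26.

Consumer share = 25/26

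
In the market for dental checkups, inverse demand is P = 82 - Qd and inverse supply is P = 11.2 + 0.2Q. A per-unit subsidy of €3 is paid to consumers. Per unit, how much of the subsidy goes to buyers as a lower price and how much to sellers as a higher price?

Buyers gain €2.5 per unit; sellers gain €0.5 per unit

Pre-subsidy: 82 - Q = 11.2 + 0.2Q gives Q* = 59 and P* = 23.
With the rebate, buyers effectively pay Pb = Ps − 3, where Ps is the price sellers receive.
On the curves, Pb = 82 - Q and Ps = 11.2 + 0.2Q; the wedge Ps − Pb = 3 gives 11.2 + 0.2Q − (82 - Q) = 3, so Q' = 61.5.
Then Pb = 82 − 1·61.5 = 20.5 and Ps = 11.2 + 0.2·61.5 = 23.5.
Buyers' price falls by P* − Pb = 23 − 20.5 = 2.5; sellers' price rises by Ps − P* = 23.5 − 23 = 0.5.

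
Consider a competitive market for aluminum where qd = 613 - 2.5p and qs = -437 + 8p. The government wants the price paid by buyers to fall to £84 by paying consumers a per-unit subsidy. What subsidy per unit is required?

At a buyer price of 84, quantity demanded is 613 − 2.5·84 = 403.
Sellers supply 403 only when they receive ps with -437 + 8·ps = 403, i.e. ps = 105.
s = ps − pb = 105 − 84 = 21.

Required subsidy s = £21 per unit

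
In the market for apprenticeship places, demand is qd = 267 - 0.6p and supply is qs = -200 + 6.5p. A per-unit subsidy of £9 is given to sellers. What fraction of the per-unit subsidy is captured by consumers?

Consumer share = 65/71

Pre-subsidy: 267 - 0.6p = -200 + 6.5p gives p* = 4670/71, q* = 16155/71.
With the subsidy, sellers receive ps = pb + 9 for each unit, where pb is the price buyers pay.
Supply in terms of pb becomes qs = -200 + 6.5(pb + 9) = -141.5 + 6.5pb. Setting this equal to demand: 267 - 0.6pb = -141.5 + 6.5pb, so pb = 4085/71.
Sellers receive ps = 4085/71 + 9 = 4724/71; q' = 267 − 0.6·(4085/71) = 16506/71.
Buyers' price falls by p* − pb = 4670/71 − 4085/71 = 585/71; sellers' price rises by ps − p* = 4724/71 − 4670/71 = 54/71.
So consumers capture (585/71)/9 = 65/71 of each unit of subsidy.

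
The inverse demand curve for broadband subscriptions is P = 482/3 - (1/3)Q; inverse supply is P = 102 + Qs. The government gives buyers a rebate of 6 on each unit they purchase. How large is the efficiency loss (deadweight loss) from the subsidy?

Deadweight loss = 13.5

Pre-subsidy: 482/3 - (1/3)Q = 102 + Q gives Q* = 44 and P* = 146.
With the rebate, buyers effectively pay Pb = Ps − 6, where Ps is the price sellers receive.
On the curves, Pb = 482/3 - (1/3)Q and Ps = 102 + Q; the wedge Ps − Pb = 6 gives 102 + Q − (482/3 - (1/3)Q) = 6, so Q' = 48.5.
Then Pb = 482/3 − (1/3)·48.5 = 144.5 and Ps = 102 + 1·48.5 = 150.5.
The subsidy expands output by 48.5 − 44 = 4.5 past the efficient level; on those units the gap between marginal cost and willingness to pay runs from 0 up to 6.
DWL = ½ × 6 × 4.5 = 13.5.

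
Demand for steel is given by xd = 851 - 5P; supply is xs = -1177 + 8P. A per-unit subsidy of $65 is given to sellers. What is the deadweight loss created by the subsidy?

Deadweight loss = $6500

Pre-subsidy: 851 - 5P = -1177 + 8P gives P* = 156, x* = 71.
With the subsidy, sellers receive Ps = Pb + 65 for each unit, where Pb is the price buyers pay.
Supply in terms of Pb becomes xs = -1177 + 8(Pb + 65) = -657 + 8Pb. Setting this equal to demand: 851 - 5Pb = -657 + 8Pb, so Pb = 116.
Sellers receive Ps = 116 + 65 = 181; x' = 851 − 5·116 = 271.
The subsidy expands output by 271 − 71 = 200 past the efficient level; on those units the gap between marginal cost and willingness to pay runs from 0 up to 65.
DWL = ½ × 65 × 200 = 6500.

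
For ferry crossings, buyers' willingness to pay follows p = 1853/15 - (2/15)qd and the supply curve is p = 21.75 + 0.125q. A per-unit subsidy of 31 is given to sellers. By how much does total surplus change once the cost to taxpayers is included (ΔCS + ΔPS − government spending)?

Pre-subsidy: 1853/15 - (2/15)q = 21.75 + 0.125q gives q* = 394 and p* = 71.
With the subsidy, sellers receive ps = pb + 31 for each unit, where pb is the price buyers pay.
On the curves, pb = 1853/15 - (2/15)q and ps = 21.75 + 0.125q; the wedge ps − pb = 31 gives 21.75 + 0.125q − (1853/15 - (2/15)q) = 31, so q' = 514.
Then pb = 1853/15 − (2/15)·514 = 55 and ps = 21.75 + 0.125·514 = 86.
ΔCS = ½(394 + 514)(71 − 55) = 7264; ΔPS = ½(394 + 514)(86 − 71) = 6810.
Government spending = 31 × 514 = 15934.
Net change = 7264 + 6810 − 15934 = -1860. The loss equals the DWL triangle ½·31·120.

Net change in total surplus = -1860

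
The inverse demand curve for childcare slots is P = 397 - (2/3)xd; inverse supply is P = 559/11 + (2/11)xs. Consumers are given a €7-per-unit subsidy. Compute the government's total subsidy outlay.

Government cost = €2913.75

Pre-subsidy: 397 - (2/3)x = 559/11 + (2/11)x gives x* = 408 and P* = 125.
With the rebate, buyers effectively pay Pb = Ps − 7, where Ps is the price sellers receive.
On the curves, Pb = 397 - (2/3)x and Ps = 559/11 + (2/11)x; the wedge Ps − Pb = 7 gives 559/11 + (2/11)x − (397 - (2/3)x) = 7, so x' = 416.25.
Then Pb = 397 − (2/3)·416.25 = 119.5 and Ps = 559/11 + (2/11)·416.25 = 126.5.
Government outlay = subsidy × quantity = 7 × 416.25 = 2913.75.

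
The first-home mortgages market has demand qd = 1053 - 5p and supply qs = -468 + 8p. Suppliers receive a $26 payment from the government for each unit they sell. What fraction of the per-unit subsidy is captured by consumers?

Consumer share = 8/13

Pre-subsidy: 1053 - 5p = -468 + 8p gives p* = 117, q* = 468.
With the subsidy, sellers receive ps = pb + 26 for each unit, where pb is the price buyers pay.
Supply in terms of pb becomes qs = -468 + 8(pb + 26) = -260 + 8pb. Setting this equal to demand: 1053 - 5pb = -260 + 8pb, so pb = 101.
Sellers receive ps = 101 + 26 = 127; q' = 1053 − 5·101 = 548.
Buyers' price falls by p* − pb = 117 − 101 = 16; sellers' price rises by ps − p* = 127 − 117 = 10.
So consumers capture 16/26 = 8/13 of each unit of subsidy.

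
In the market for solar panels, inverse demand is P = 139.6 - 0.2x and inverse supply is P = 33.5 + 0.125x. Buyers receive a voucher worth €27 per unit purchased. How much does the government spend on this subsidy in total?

Pre-subsidy: 139.6 - 0.2x = 33.5 + 0.125x gives x* = 4244/13 and P* = 966/13.
With the rebate, buyers effectively pay Pb = Ps − 27, where Ps is the price sellers receive.
On the curves, Pb = 139.6 - 0.2x and Ps = 33.5 + 0.125x; the wedge Ps − Pb = 27 gives 33.5 + 0.125x − (139.6 - 0.2x) = 27, so x' = 5324/13.
Then Pb = 139.6 − 0.2·(5324/13) = 750/13 and Ps = 33.5 + 0.125·(5324/13) = 1101/13.
Government outlay = subsidy × quantity = 27 × 5324/13 = 143748/13.

Government cost = 143748/13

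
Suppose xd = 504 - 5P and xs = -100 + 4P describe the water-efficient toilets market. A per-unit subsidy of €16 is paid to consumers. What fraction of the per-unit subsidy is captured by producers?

Pre-subsidy: 504 - 5P = -100 + 4P gives P* = 604/9, x* = 1516/9.
With the rebate, buyers effectively pay Pb = Ps − 16, where Ps is the price sellers receive.
Demand in terms of Ps becomes xd = 504 − 5(Ps − 16) = 584 - 5Ps. Setting this equal to supply: 584 - 5Ps = -100 + 4Ps, so Ps = 76.
Buyers pay Pb = 76 − 16 = 60; x' = -100 + 4·76 = 204.
Buyers' price falls by P* − Pb = 604/9 − 60 = 64/9; sellers' price rises by Ps − P* = 76 − 604/9 = 80/9.
So producers capture (80/9)/16 = 5/9 of each unit of subsidy.

Producer share = 5/9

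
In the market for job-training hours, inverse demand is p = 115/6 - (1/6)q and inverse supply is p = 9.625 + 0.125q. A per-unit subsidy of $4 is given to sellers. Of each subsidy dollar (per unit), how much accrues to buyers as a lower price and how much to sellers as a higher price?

Pre-subsidy: 115/6 - (1/6)q = 9.625 + 0.125q gives q* = 229/7 and p* = 96/7.
With the subsidy, sellers receive ps = pb + 4 for each unit, where pb is the price buyers pay.
On the curves, pb = 115/6 - (1/6)q and ps = 9.625 + 0.125q; the wedge ps − pb = 4 gives 9.625 + 0.125q − (115/6 - (1/6)q) = 4, so q' = 325/7.
Then pb = 115/6 − (1/6)·(325/7) = 80/7 and ps = 9.625 + 0.125·(325/7) = 108/7.
Buyers' price falls by p* − pb = 96/7 − 80/7 = 16/7; sellers' price rises by ps − p* = 108/7 − 96/7 = 12/7.

Buyers gain 16/7 per unit; sellers gain 12/7 per unit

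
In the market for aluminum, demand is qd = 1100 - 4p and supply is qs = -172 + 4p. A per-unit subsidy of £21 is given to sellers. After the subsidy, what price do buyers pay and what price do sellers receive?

Buyers pay £148.5; sellers receive £169.5

Pre-subsidy: 1100 - 4p = -172 + 4p gives p* = 159, q* = 464.
With the subsidy, sellers receive ps = pb + 21 for each unit, where pb is the price buyers pay.
Supply in terms of pb becomes qs = -172 + 4(pb + 21) = -88 + 4pb. Setting this equal to demand: 1100 - 4pb = -88 + 4pb, so pb = 148.5.
Sellers receive ps = 148.5 + 21 = 169.5; q' = 1100 − 4·148.5 = 506.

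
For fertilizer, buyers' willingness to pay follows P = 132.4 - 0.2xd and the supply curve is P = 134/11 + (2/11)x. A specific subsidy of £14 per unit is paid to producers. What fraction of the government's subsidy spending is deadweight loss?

DWL / government spending = 385/7382

Pre-subsidy: 132.4 - 0.2x = 134/11 + (2/11)x gives x* = 2204/7 and P* = 486/7.
With the subsidy, sellers receive Ps = Pb + 14 for each unit, where Pb is the price buyers pay.
On the curves, Pb = 132.4 - 0.2x and Ps = 134/11 + (2/11)x; the wedge Ps − Pb = 14 gives 134/11 + (2/11)x − (132.4 - 0.2x) = 14, so x' = 7382/21.
Then Pb = 132.4 − 0.2·(7382/21) = 1304/21 and Ps = 134/11 + (2/11)·(7382/21) = 1598/21.
ΔCS = ½(2204/7 + 7382/21)(486/7 − 1304/21) = 153934/63; ΔPS = ½(2204/7 + 7382/21)(1598/21 − 486/7) = 139940/63.
Government spending = 14 × 7382/21 = 14764/3.
DWL = ½ × 14 × (7382/21 − 2204/7) = 770/3; fraction = (770/3) / (14764/3) = 385/7382.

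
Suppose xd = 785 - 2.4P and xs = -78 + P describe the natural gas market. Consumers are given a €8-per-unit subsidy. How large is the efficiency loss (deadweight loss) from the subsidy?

Pre-subsidy: 785 - 2.4P = -78 + P gives P* = 4315/17, x* = 2989/17.
With the rebate, buyers effectively pay Pb = Ps − 8, where Ps is the price sellers receive.
Demand in terms of Ps becomes xd = 785 − 2.4(Ps − 8) = 804.2 - 2.4Ps. Setting this equal to supply: 804.2 - 2.4Ps = -78 + Ps, so Ps = 4411/17.
Buyers pay Pb = 4411/17 − 8 = 4275/17; x' = -78 + 1·(4411/17) = 3085/17.
The subsidy expands output by 3085/17 − 2989/17 = 96/17 past the efficient level; on those units the gap between marginal cost and willingness to pay runs from 0 up to 8.
DWL = ½ × 8 × 96/17 = 384/17.

Deadweight loss = 384/17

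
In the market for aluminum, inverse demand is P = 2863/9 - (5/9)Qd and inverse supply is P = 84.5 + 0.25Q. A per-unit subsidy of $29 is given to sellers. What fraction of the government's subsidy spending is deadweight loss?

DWL / government spending = 9/163

Pre-subsidy: 2863/9 - (5/9)Q = 84.5 + 0.25Q gives Q* = 290 and P* = 157.
With the subsidy, sellers receive Ps = Pb + 29 for each unit, where Pb is the price buyers pay.
On the curves, Pb = 2863/9 - (5/9)Q and Ps = 84.5 + 0.25Q; the wedge Ps − Pb = 29 gives 84.5 + 0.25Q − (2863/9 - (5/9)Q) = 29, so Q' = 326.
Then Pb = 2863/9 − (5/9)·326 = 137 and Ps = 84.5 + 0.25·326 = 166.
ΔCS = ½(290 + 326)(157 − 137) = 6160; ΔPS = ½(290 + 326)(166 − 157) = 2772.
Government spending = 29 × 326 = 9454.
DWL = ½ × 29 × (326 − 290) = 522; fraction = 522 / 9454 = 9/163.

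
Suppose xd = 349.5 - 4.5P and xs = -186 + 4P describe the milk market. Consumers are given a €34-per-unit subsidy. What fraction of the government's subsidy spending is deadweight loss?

Pre-subsidy: 349.5 - 4.5P = -186 + 4P gives P* = 63, x* = 66.
With the rebate, buyers effectively pay Pb = Ps − 34, where Ps is the price sellers receive.
Demand in terms of Ps becomes xd = 349.5 − 4.5(Ps − 34) = 502.5 - 4.5Ps. Setting this equal to supply: 502.5 - 4.5Ps = -186 + 4Ps, so Ps = 81.
Buyers pay Pb = 81 − 34 = 47; x' = -186 + 4·81 = 138.
ΔCS = ½(66 + 138)(63 − 47) = 1632; ΔPS = ½(66 + 138)(81 − 63) = 1836.
Government spending = 34 × 138 = 4692.
DWL = ½ × 34 × (138 − 66) = 1224; fraction = 1224 / 4692 = 6/23.

DWL / government spending = 6/23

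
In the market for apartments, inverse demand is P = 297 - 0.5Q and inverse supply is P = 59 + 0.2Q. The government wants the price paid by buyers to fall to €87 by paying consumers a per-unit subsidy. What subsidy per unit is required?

At a buyer price of 87, quantity demanded is 594 − 2·87 = 420.
Sellers supply 420 only when they receive Ps = 59 + 0.2·420 = 143.
s = Ps − Pb = 143 − 87 = 56.

Required subsidy s = €56 per unit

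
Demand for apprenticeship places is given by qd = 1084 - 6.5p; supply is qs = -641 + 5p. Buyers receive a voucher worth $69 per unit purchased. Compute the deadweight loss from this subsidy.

Deadweight loss = $6727.5

Pre-subsidy: 1084 - 6.5p = -641 + 5p gives p* = 150, q* = 109.
With the rebate, buyers effectively pay pb = ps − 69, where ps is the price sellers receive.
Demand in terms of ps becomes qd = 1084 − 6.5(ps − 69) = 1532.5 - 6.5ps. Setting this equal to supply: 1532.5 - 6.5ps = -641 + 5ps, so ps = 189.
Buyers pay pb = 189 − 69 = 120; q' = -641 + 5·189 = 304.
The subsidy expands output by 304 − 109 = 195 past the efficient level; on those units the gap between marginal cost and willingness to pay runs from 0 up to 69.
DWL = ½ × 69 × 195 = 6727.5.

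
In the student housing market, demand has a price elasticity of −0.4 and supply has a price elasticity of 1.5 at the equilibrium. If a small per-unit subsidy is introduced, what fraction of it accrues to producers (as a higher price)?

Producer share = 4/19

For a small subsidy around the equilibrium, the benefit split depends on the relative slopes, which at a point are proportional to the elasticities.
Buyer share = εs/(εs + |εd|) = 1.5/(1.5 + 0.4) = 15/19; seller share = |εd|/(εs + |εd|) = 4/19.
So producers capture 4/19 of the subsidy.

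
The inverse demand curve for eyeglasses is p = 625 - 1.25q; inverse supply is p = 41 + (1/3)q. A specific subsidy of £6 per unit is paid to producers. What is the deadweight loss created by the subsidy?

Deadweight loss = 216/19

Pre-subsidy: 625 - 1.25q = 41 + (1/3)q gives q* = 7008/19 and p* = 3115/19.
With the subsidy, sellers receive ps = pb + 6 for each unit, where pb is the price buyers pay.
On the curves, pb = 625 - 1.25q and ps = 41 + (1/3)q; the wedge ps − pb = 6 gives 41 + (1/3)q − (625 - 1.25q) = 6, so q' = 7080/19.
Then pb = 625 − 1.25·(7080/19) = 3025/19 and ps = 41 + (1/3)·(7080/19) = 3139/19.
The subsidy expands output by 7080/19 − 7008/19 = 72/19 past the efficient level; on those units the gap between marginal cost and willingness to pay runs from 0 up to 6.
DWL = ½ × 6 × 72/19 = 216/19.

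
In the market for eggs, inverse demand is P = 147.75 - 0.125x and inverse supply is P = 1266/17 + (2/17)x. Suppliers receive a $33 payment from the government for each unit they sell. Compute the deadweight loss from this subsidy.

Deadweight loss = $2244

Pre-subsidy: 147.75 - 0.125x = 1266/17 + (2/17)x gives x* = 302 and P* = 110.
With the subsidy, sellers receive Ps = Pb + 33 for each unit, where Pb is the price buyers pay.
On the curves, Pb = 147.75 - 0.125x and Ps = 1266/17 + (2/17)x; the wedge Ps − Pb = 33 gives 1266/17 + (2/17)x − (147.75 - 0.125x) = 33, so x' = 438.
Then Pb = 147.75 − 0.125·438 = 93 and Ps = 1266/17 + (2/17)·438 = 126.
The subsidy expands output by 438 − 302 = 136 past the efficient level; on those units the gap between marginal cost and willingness to pay runs from 0 up to 33.
DWL = ½ × 33 × 136 = 2244.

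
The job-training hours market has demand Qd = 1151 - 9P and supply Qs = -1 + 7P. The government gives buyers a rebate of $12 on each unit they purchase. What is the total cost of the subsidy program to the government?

Government cost = $6603

Pre-subsidy: 1151 - 9P = -1 + 7P gives P* = 72, Q* = 503.
With the rebate, buyers effectively pay Pb = Ps − 12, where Ps is the price sellers receive.
Demand in terms of Ps becomes Qd = 1151 − 9(Ps − 12) = 1259 - 9Ps. Setting this equal to supply: 1259 - 9Ps = -1 + 7Ps, so Ps = 78.75.
Buyers pay Pb = 78.75 − 12 = 66.75; Q' = -1 + 7·78.75 = 550.25.
Government outlay = subsidy × quantity = 12 × 550.25 = 6603.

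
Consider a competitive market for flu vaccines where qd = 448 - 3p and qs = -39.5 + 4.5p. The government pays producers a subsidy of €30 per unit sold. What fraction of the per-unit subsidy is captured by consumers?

Pre-subsidy: 448 - 3p = -39.5 + 4.5p gives p* = 65, q* = 253.
With the subsidy, sellers receive ps = pb + 30 for each unit, where pb is the price buyers pay.
Supply in terms of pb becomes qs = -39.5 + 4.5(pb + 30) = 95.5 + 4.5pb. Setting this equal to demand: 448 - 3pb = 95.5 + 4.5pb, so pb = 47.
Sellers receive ps = 47 + 30 = 77; q' = 448 − 3·47 = 307.
Buyers' price falls by p* − pb = 65 − 47 = 18; sellers' price rises by ps − p* = 77 − 65 = 12.
So consumers capture 18/30 = 0.6 of each unit of subsidy.

Consumer share = 0.6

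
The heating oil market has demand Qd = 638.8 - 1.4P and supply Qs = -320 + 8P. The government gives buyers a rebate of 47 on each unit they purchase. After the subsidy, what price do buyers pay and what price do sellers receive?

Pre-subsidy: 638.8 - 1.4P = -320 + 8P gives P* = 102, Q* = 496.
With the rebate, buyers effectively pay Pb = Ps − 47, where Ps is the price sellers receive.
Demand in terms of Ps becomes Qd = 638.8 − 1.4(Ps − 47) = 704.6 - 1.4Ps. Setting this equal to supply: 704.6 - 1.4Ps = -320 + 8Ps, so Ps = 109.
Buyers pay Pb = 109 − 47 = 62; Q' = -320 + 8·109 = 552.

Buyers pay 62; sellers receive 109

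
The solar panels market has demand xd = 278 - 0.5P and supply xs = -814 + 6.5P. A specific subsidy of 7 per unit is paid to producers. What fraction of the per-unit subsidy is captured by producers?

Pre-subsidy: 278 - 0.5P = -814 + 6.5P gives P* = 156, x* = 200.
With the subsidy, sellers receive Ps = Pb + 7 for each unit, where Pb is the price buyers pay.
Supply in terms of Pb becomes xs = -814 + 6.5(Pb + 7) = -768.5 + 6.5Pb. Setting this equal to demand: 278 - 0.5Pb = -768.5 + 6.5Pb, so Pb = 149.5.
Sellers receive Ps = 149.5 + 7 = 156.5; x' = 278 − 0.5·149.5 = 203.25.
Buyers' price falls by P* − Pb = 156 − 149.5 = 6.5; sellers' price rises by Ps − P* = 156.5 − 156 = 0.5.
So producers capture 0.5/7 = 1/14 of each unit of subsidy.

Producer share = 1/14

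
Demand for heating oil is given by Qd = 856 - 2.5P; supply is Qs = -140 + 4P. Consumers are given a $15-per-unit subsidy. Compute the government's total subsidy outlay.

Government cost = $7440

Pre-subsidy: 856 - 2.5P = -140 + 4P gives P* = 1992/13, Q* = 6148/13.
With the rebate, buyers effectively pay Pb = Ps − 15, where Ps is the price sellers receive.
Demand in terms of Ps becomes Qd = 856 − 2.5(Ps − 15) = 893.5 - 2.5Ps. Setting this equal to supply: 893.5 - 2.5Ps = -140 + 4Ps, so Ps = 159.
Buyers pay Pb = 159 − 15 = 144; Q' = -140 + 4·159 = 496.
Government outlay = subsidy × quantity = 15 × 496 = 7440.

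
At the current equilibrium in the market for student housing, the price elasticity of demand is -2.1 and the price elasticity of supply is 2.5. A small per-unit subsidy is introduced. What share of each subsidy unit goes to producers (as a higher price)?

For a small subsidy around the equilibrium, the benefit split depends on the relative slopes, which at a point are proportional to the elasticities.
Buyer share = εs/(εs + |εd|) = 2.5/(2.5 + 2.1) = 25/46; seller share = |εd|/(εs + |εd|) = 21/46.
So producers capture 21/46 of the subsidy.

Producer share = 21/46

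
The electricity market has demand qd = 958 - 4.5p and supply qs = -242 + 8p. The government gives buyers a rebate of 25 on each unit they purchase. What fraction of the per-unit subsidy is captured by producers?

Pre-subsidy: 958 - 4.5p = -242 + 8p gives p* = 96, q* = 526.
With the rebate, buyers effectively pay pb = ps − 25, where ps is the price sellers receive.
Demand in terms of ps becomes qd = 958 − 4.5(ps − 25) = 1070.5 - 4.5ps. Setting this equal to supply: 1070.5 - 4.5ps = -242 + 8ps, so ps = 105.
Buyers pay pb = 105 − 25 = 80; q' = -242 + 8·105 = 598.
Buyers' price falls by p* − pb = 96 − 80 = 16; sellers' price rises by ps − p* = 105 − 96 = 9.
So producers capture 9/25 = 0.36 of each unit of subsidy.

Producer share = 0.36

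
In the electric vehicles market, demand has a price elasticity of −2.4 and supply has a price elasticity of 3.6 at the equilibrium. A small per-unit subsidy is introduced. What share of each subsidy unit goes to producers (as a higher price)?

Producer share = 0.4

For a small subsidy around the equilibrium, the benefit split depends on the relative slopes, which at a point are proportional to the elasticities.
Buyer share = εs/(εs + |εd|) = 3.6/(3.6 + 2.4) = 0.6; seller share = |εd|/(εs + |εd|) = 0.4.
So producers capture 0.4 of the subsidy.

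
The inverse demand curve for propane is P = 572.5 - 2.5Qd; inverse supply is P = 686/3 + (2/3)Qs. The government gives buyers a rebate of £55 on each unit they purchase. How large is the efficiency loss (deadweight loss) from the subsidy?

Pre-subsidy: 572.5 - 2.5Q = 686/3 + (2/3)Q gives Q* = 2063/19 and P* = 5720/19.
With the rebate, buyers effectively pay Pb = Ps − 55, where Ps is the price sellers receive.
On the curves, Pb = 572.5 - 2.5Q and Ps = 686/3 + (2/3)Q; the wedge Ps − Pb = 55 gives 686/3 + (2/3)Q − (572.5 - 2.5Q) = 55, so Q' = 2393/19.
Then Pb = 572.5 − 2.5·(2393/19) = 4895/19 and Ps = 686/3 + (2/3)·(2393/19) = 5940/19.
The subsidy expands output by 2393/19 − 2063/19 = 330/19 past the efficient level; on those units the gap between marginal cost and willingness to pay runs from 0 up to 55.
DWL = ½ × 55 × 330/19 = 9075/19.

Deadweight loss = 9075/19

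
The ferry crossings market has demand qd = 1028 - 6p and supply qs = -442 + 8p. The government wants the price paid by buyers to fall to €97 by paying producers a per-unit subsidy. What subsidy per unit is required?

Required subsidy s = €14 per unit

At a buyer price of 97, quantity demanded is 1028 − 6·97 = 446.
Sellers supply 446 only when they receive ps with -442 + 8·ps = 446, i.e. ps = 111.
s = ps − pb = 111 − 97 = 14.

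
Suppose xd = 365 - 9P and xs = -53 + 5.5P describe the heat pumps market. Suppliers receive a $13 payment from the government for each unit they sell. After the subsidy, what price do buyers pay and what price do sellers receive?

Pre-subsidy: 365 - 9P = -53 + 5.5P gives P* = 836/29, x* = 3061/29.
With the subsidy, sellers receive Ps = Pb + 13 for each unit, where Pb is the price buyers pay.
Supply in terms of Pb becomes xs = -53 + 5.5(Pb + 13) = 18.5 + 5.5Pb. Setting this equal to demand: 365 - 9Pb = 18.5 + 5.5Pb, so Pb = 693/29.
Sellers receive Ps = 693/29 + 13 = 1070/29; x' = 365 − 9·(693/29) = 4348/29.

Buyers pay 693/29; sellers receive 1070/29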